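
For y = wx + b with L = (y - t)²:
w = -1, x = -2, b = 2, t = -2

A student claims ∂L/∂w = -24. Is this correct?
Correct

y = (-1)(-2) + 2 = 4
∂L/∂y = 2(y - t) = 2(4 - -2) = 12
∂y/∂w = x = -2
∂L/∂w = 12 × -2 = -24

Claimed value: -24
Correct: The correct gradient is -24.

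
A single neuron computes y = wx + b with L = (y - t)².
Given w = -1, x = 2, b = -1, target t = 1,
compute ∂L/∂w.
∂L/∂w = -16

y = wx + b = (-1)(2) + -1 = -3
∂L/∂y = 2(y - t) = 2(-3 - 1) = -8
∂y/∂w = x = 2
∂L/∂w = ∂L/∂y · ∂y/∂w = -8 × 2 = -16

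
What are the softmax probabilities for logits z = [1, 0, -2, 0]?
p = [0.5601, 0.206, 0.0279, 0.206]

exp(z) = [2.718, 1, 0.1353, 1]
Sum = 4.854
p = [0.5601, 0.206, 0.0279, 0.206]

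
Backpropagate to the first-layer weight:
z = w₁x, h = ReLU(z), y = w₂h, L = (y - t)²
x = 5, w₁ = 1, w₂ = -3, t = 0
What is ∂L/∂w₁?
∂L/∂w₁ = 450

Forward pass:
z = w₁x = 1×5 = 5
h = ReLU(5) = 5
y = w₂h = -3×5 = -15

Backward pass:
∂L/∂y = 2(y - t) = 2(-15 - 0) = -30
∂y/∂h = w₂ = -3
∂h/∂z = 1 (ReLU derivative)
∂z/∂w₁ = x = 5

∂L/∂w₁ = -30 × -3 × 1 × 5 = 450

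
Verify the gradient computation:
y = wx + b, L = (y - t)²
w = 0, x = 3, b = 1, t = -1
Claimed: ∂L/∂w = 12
Correct

y = (0)(3) + 1 = 1
∂L/∂y = 2(y - t) = 2(1 - -1) = 4
∂y/∂w = x = 3
∂L/∂w = 4 × 3 = 12

Claimed value: 12
Correct: The correct gradient is 12.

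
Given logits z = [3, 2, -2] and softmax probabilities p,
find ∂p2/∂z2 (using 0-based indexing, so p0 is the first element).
∂p2/∂z2 = 0.004878

p = softmax(z) = [0.7275, 0.2676, 0.004902]
p2 = 0.004902

∂p2/∂z2 = p2(1 - p2) = 0.004902 × (1 - 0.004902) = 0.004878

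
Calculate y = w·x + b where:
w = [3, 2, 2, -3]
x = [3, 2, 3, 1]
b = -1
y = 15

y = (3)(3) + (2)(2) + (2)(3) + (-3)(1) + -1 = 15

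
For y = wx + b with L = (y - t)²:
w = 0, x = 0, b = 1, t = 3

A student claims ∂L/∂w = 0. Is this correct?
Correct

y = (0)(0) + 1 = 1
∂L/∂y = 2(y - t) = 2(1 - 3) = -4
∂y/∂w = x = 0
∂L/∂w = -4 × 0 = 0

Claimed value: 0
Correct: The correct gradient is 0.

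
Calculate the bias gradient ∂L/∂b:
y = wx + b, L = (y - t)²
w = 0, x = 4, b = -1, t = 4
∂L/∂b = -10

y = wx + b = (0)(4) + -1 = -1
∂L/∂y = 2(y - t) = 2(-1 - 4) = -10
∂y/∂b = 1
∂L/∂b = ∂L/∂y · ∂y/∂b = -10 × 1 = -10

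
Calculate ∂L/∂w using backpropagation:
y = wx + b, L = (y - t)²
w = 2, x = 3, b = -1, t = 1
∂L/∂w = 24

y = wx + b = (2)(3) + -1 = 5
∂L/∂y = 2(y - t) = 2(5 - 1) = 8
∂y/∂w = x = 3
∂L/∂w = ∂L/∂y · ∂y/∂w = 8 × 3 = 24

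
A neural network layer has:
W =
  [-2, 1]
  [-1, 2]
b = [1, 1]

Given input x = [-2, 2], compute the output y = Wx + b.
y = [7, 7]

Wx = [-2×-2 + 1×2, -1×-2 + 2×2]
   = [6, 6]
y = Wx + b = [6 + 1, 6 + 1] = [7, 7]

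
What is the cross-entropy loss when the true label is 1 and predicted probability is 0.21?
L = 1.561

L = -1·log(0.21) - 0·log(0.79) = -log(0.21) = 1.561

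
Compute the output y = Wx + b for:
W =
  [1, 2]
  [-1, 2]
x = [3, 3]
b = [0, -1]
y = [9, 2]

Wx = [1×3 + 2×3, -1×3 + 2×3]
   = [9, 3]
y = Wx + b = [9 + 0, 3 + -1] = [9, 2]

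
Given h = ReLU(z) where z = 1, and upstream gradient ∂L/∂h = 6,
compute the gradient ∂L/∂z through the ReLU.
∂L/∂z = 6

h = ReLU(1) = 1
Since z > 0: ∂h/∂z = 1
∂L/∂z = ∂L/∂h · ∂h/∂z = 6 × 1 = 6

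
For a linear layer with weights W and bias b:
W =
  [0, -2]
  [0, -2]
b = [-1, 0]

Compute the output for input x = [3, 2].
y = [-5, -4]

Wx = [0×3 + -2×2, 0×3 + -2×2]
   = [-4, -4]
y = Wx + b = [-4 + -1, -4 + 0] = [-5, -4]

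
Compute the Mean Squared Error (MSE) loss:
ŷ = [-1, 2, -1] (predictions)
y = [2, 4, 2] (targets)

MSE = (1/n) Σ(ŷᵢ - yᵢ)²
MSE = 7.333

MSE = (1/3)((-1-2)² + (2-4)² + (-1-2)²) = (1/3)(9 + 4 + 9) = 7.333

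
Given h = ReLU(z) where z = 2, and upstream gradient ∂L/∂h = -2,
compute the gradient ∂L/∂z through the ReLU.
∂L/∂z = -2

h = ReLU(2) = 2
Since z > 0: ∂h/∂z = 1
∂L/∂z = ∂L/∂h · ∂h/∂z = -2 × 1 = -2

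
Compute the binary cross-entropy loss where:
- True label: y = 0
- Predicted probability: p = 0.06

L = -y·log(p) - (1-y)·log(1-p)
L = 0.06188

L = -0·log(0.06) - 1·log(0.94) = -log(0.94) = 0.06188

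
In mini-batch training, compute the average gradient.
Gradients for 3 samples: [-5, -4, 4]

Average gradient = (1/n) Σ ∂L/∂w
Average gradient = -1.667

Average = (1/3)(-5 + -4 + 4) = -5/3 = -1.667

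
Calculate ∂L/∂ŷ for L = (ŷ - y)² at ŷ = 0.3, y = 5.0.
∂L/∂ŷ = -9.4

∂L/∂ŷ = 2(ŷ - y) = 2(0.3 - 5.0) = 2(-4.7) = -9.4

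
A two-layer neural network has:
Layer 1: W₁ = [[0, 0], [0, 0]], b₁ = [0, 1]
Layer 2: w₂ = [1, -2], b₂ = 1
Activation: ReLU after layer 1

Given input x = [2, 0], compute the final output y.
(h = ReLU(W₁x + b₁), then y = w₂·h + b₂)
y = -1

Layer 1 pre-activation: z₁ = [0, 1]
After ReLU: h = [0, 1]
Layer 2 output: y = 1×0 + -2×1 + 1 = -1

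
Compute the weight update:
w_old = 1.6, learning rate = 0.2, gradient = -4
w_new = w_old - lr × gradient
w_new = 2.4

w_new = w - η·∂L/∂w = 1.6 - 0.2×(-4) = 1.6 - (-0.8) = 2.4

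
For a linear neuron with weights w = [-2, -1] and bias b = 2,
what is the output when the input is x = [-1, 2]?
y = 2

y = (-2)(-1) + (-1)(2) + 2 = 2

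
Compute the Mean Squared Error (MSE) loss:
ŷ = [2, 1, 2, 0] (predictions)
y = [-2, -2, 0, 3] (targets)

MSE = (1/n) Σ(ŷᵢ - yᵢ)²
MSE = 9.5

MSE = (1/4)((2--2)² + (1--2)² + (2-0)² + (0-3)²) = (1/4)(16 + 9 + 4 + 9) = 9.5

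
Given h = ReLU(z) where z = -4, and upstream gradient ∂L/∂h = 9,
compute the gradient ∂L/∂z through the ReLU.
∂L/∂z = 0

h = ReLU(-4) = 0
Since z < 0: ∂h/∂z = 0
∂L/∂z = ∂L/∂h · ∂h/∂z = 9 × 0 = 0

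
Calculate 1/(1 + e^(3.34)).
0.03422

sigmoid(-3.34) = 1/(1 + e^(3.34)) = 1/(1 + 28.22) = 0.03422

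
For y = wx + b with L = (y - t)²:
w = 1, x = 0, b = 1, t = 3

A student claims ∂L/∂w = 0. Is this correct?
Correct

y = (1)(0) + 1 = 1
∂L/∂y = 2(y - t) = 2(1 - 3) = -4
∂y/∂w = x = 0
∂L/∂w = -4 × 0 = 0

Claimed value: 0
Correct: The correct gradient is 0.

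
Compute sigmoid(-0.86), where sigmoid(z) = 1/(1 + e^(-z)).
0.2973

sigmoid(-0.86) = 1/(1 + e^(0.86)) = 1/(1 + 2.363) = 0.2973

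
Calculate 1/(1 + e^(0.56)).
0.3635

sigmoid(-0.56) = 1/(1 + e^(0.56)) = 1/(1 + 1.751) = 0.3635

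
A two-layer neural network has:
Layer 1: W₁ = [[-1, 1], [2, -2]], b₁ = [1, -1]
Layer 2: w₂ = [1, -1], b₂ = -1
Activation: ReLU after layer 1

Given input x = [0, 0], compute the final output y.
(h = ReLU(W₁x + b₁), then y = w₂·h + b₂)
y = 0

Layer 1 pre-activation: z₁ = [1, -1]
After ReLU: h = [1, 0]
Layer 2 output: y = 1×1 + -1×0 + -1 = 0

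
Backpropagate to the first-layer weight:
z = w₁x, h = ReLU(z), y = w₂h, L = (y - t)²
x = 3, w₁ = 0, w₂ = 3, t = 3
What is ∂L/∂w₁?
∂L/∂w₁ = 0

Forward pass:
z = w₁x = 0×3 = 0
h = ReLU(0) = 0
y = w₂h = 3×0 = 0

Backward pass:
∂L/∂y = 2(y - t) = 2(0 - 3) = -6
∂y/∂h = w₂ = 3
∂h/∂z = 0 (ReLU derivative)
∂z/∂w₁ = x = 3

∂L/∂w₁ = -6 × 3 × 0 × 3 = 0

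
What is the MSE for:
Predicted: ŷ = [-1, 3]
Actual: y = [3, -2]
MSE = 20.5

MSE = (1/2)((-1-3)² + (3--2)²) = (1/2)(16 + 25) = 20.5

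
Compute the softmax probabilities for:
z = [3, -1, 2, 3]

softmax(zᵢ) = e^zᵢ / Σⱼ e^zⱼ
p = [0.4191, 0.0077, 0.1542, 0.4191]

exp(z) = [20.09, 0.3679, 7.389, 20.09]
Sum = 47.93
p = [0.4191, 0.0077, 0.1542, 0.4191]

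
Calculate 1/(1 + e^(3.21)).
0.03879

sigmoid(-3.21) = 1/(1 + e^(3.21)) = 1/(1 + 24.78) = 0.03879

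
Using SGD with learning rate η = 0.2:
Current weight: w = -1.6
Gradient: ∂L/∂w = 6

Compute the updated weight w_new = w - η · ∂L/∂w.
w_new = -2.8

w_new = w - η·∂L/∂w = -1.6 - 0.2×(6) = -1.6 - (1.2) = -2.8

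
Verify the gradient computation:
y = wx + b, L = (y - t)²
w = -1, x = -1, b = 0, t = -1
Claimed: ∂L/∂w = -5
Incorrect

y = (-1)(-1) + 0 = 1
∂L/∂y = 2(y - t) = 2(1 - -1) = 4
∂y/∂w = x = -1
∂L/∂w = 4 × -1 = -4

Claimed value: -5
Incorrect: The correct gradient is -4.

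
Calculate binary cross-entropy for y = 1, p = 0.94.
L = 0.06188

L = -1·log(0.94) - 0·log(0.06) = -log(0.94) = 0.06188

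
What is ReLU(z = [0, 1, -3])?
h = [0, 1, 0]

ReLU applied element-wise: max(0,0)=0, max(0,1)=1, max(0,-3)=0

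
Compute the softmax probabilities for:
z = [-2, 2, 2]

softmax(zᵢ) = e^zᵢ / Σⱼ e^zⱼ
p = [0.0091, 0.4955, 0.4955]

exp(z) = [0.1353, 7.389, 7.389]
Sum = 14.91
p = [0.0091, 0.4955, 0.4955]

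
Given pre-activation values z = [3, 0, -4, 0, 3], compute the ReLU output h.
h = [3, 0, 0, 0, 3]

ReLU applied element-wise: max(0,3)=3, max(0,0)=0, max(0,-4)=0, max(0,0)=0, max(0,3)=3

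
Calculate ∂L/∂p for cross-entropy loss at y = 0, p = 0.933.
∂L/∂p = 14.93

∂L/∂p = -y/p + (1-y)/(1-p) = 0 + 1/0.067 = 14.93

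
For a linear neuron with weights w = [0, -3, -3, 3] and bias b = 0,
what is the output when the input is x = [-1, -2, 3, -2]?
y = -9

y = (0)(-1) + (-3)(-2) + (-3)(3) + (3)(-2) + 0 = -9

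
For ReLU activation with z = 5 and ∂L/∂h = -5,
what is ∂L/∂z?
∂L/∂z = -5

h = ReLU(5) = 5
Since z > 0: ∂h/∂z = 1
∂L/∂z = ∂L/∂h · ∂h/∂z = -5 × 1 = -5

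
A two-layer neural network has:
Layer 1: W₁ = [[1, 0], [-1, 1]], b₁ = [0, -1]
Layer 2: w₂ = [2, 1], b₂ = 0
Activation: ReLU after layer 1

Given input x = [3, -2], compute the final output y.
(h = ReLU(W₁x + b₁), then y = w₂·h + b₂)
y = 6

Layer 1 pre-activation: z₁ = [3, -6]
After ReLU: h = [3, 0]
Layer 2 output: y = 2×3 + 1×0 + 0 = 6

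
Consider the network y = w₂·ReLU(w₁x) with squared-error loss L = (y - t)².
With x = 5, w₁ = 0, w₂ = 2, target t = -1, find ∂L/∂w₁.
∂L/∂w₁ = 0

Forward pass:
z = w₁x = 0×5 = 0
h = ReLU(0) = 0
y = w₂h = 2×0 = 0

Backward pass:
∂L/∂y = 2(y - t) = 2(0 - -1) = 2
∂y/∂h = w₂ = 2
∂h/∂z = 0 (ReLU derivative)
∂z/∂w₁ = x = 5

∂L/∂w₁ = 2 × 2 × 0 × 5 = 0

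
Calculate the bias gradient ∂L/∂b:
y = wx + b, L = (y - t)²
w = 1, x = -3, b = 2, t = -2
∂L/∂b = 2

y = wx + b = (1)(-3) + 2 = -1
∂L/∂y = 2(y - t) = 2(-1 - -2) = 2
∂y/∂b = 1
∂L/∂b = ∂L/∂y · ∂y/∂b = 2 × 1 = 2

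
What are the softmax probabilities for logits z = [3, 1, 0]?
p = [0.8438, 0.1142, 0.042]

exp(z) = [20.09, 2.718, 1]
Sum = 23.8
p = [0.8438, 0.1142, 0.042]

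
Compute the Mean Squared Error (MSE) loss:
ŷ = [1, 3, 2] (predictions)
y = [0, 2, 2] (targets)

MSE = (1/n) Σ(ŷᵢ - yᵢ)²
MSE = 0.6667

MSE = (1/3)((1-0)² + (3-2)² + (2-2)²) = (1/3)(1 + 1 + 0) = 0.6667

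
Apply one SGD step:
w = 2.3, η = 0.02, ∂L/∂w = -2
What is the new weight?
w_new = 2.34

w_new = w - η·∂L/∂w = 2.3 - 0.02×(-2) = 2.3 - (-0.04) = 2.34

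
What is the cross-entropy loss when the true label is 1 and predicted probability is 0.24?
L = 1.427

L = -1·log(0.24) - 0·log(0.76) = -log(0.24) = 1.427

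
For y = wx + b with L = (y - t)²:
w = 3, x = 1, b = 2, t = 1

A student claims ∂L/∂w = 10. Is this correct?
Incorrect

y = (3)(1) + 2 = 5
∂L/∂y = 2(y - t) = 2(5 - 1) = 8
∂y/∂w = x = 1
∂L/∂w = 8 × 1 = 8

Claimed value: 10
Incorrect: The correct gradient is 8.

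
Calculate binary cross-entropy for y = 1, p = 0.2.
L = 1.609

L = -1·log(0.2) - 0·log(0.8) = -log(0.2) = 1.609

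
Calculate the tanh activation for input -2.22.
-0.9767

tanh(-2.22) = (e^(-2.22) - e^(2.22))/(e^(-2.22) + e^(2.22)) = -0.9767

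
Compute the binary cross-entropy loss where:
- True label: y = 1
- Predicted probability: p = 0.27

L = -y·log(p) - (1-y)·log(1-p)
L = 1.309

L = -1·log(0.27) - 0·log(0.73) = -log(0.27) = 1.309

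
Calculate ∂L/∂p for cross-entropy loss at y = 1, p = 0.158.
∂L/∂p = -6.329

∂L/∂p = -y/p + (1-y)/(1-p) = -1/0.158 + 0 = -6.329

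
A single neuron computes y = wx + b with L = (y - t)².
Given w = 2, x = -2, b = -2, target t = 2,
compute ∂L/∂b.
∂L/∂b = -16

y = wx + b = (2)(-2) + -2 = -6
∂L/∂y = 2(y - t) = 2(-6 - 2) = -16
∂y/∂b = 1
∂L/∂b = ∂L/∂y · ∂y/∂b = -16 × 1 = -16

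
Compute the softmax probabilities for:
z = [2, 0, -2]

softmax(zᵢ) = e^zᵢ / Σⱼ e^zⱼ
p = [0.8668, 0.1173, 0.0159]

exp(z) = [7.389, 1, 0.1353]
Sum = 8.524
p = [0.8668, 0.1173, 0.0159]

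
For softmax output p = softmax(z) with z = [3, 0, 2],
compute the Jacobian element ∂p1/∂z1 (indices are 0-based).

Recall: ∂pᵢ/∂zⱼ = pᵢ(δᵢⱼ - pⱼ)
∂p1/∂z1 = 0.03389

p = softmax(z) = [0.7054, 0.03512, 0.2595]
p1 = 0.03512

∂p1/∂z1 = p1(1 - p1) = 0.03512 × (1 - 0.03512) = 0.03389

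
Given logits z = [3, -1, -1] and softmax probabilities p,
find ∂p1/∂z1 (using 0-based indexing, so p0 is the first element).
∂p1/∂z1 = 0.01736

p = softmax(z) = [0.9647, 0.01767, 0.01767]
p1 = 0.01767

∂p1/∂z1 = p1(1 - p1) = 0.01767 × (1 - 0.01767) = 0.01736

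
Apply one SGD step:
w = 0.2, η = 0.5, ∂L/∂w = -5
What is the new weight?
w_new = 2.7

w_new = w - η·∂L/∂w = 0.2 - 0.5×(-5) = 0.2 - (-2.5) = 2.7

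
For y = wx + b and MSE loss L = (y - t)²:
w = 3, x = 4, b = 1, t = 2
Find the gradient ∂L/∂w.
∂L/∂w = 88

y = wx + b = (3)(4) + 1 = 13
∂L/∂y = 2(y - t) = 2(13 - 2) = 22
∂y/∂w = x = 4
∂L/∂w = ∂L/∂y · ∂y/∂w = 22 × 4 = 88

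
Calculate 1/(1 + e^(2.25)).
0.09535

sigmoid(-2.25) = 1/(1 + e^(2.25)) = 1/(1 + 9.488) = 0.09535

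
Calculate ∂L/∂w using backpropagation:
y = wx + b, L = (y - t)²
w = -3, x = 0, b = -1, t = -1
∂L/∂w = 0

y = wx + b = (-3)(0) + -1 = -1
∂L/∂y = 2(y - t) = 2(-1 - -1) = 0
∂y/∂w = x = 0
∂L/∂w = ∂L/∂y · ∂y/∂w = 0 × 0 = 0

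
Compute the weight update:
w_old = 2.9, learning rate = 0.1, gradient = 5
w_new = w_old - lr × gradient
w_new = 2.4

w_new = w - η·∂L/∂w = 2.9 - 0.1×(5) = 2.9 - (0.5) = 2.4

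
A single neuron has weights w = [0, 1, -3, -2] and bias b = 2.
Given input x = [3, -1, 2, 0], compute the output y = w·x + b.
y = -5

y = (0)(3) + (1)(-1) + (-3)(2) + (-2)(0) + 2 = -5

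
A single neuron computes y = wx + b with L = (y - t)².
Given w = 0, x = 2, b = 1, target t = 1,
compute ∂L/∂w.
∂L/∂w = 0

y = wx + b = (0)(2) + 1 = 1
∂L/∂y = 2(y - t) = 2(1 - 1) = 0
∂y/∂w = x = 2
∂L/∂w = ∂L/∂y · ∂y/∂w = 0 × 2 = 0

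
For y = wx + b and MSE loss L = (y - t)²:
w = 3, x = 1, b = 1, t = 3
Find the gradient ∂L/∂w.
∂L/∂w = 2

y = wx + b = (3)(1) + 1 = 4
∂L/∂y = 2(y - t) = 2(4 - 3) = 2
∂y/∂w = x = 1
∂L/∂w = ∂L/∂y · ∂y/∂w = 2 × 1 = 2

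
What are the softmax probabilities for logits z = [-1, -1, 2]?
p = [0.0453, 0.0453, 0.9094]

exp(z) = [0.3679, 0.3679, 7.389]
Sum = 8.125
p = [0.0453, 0.0453, 0.9094]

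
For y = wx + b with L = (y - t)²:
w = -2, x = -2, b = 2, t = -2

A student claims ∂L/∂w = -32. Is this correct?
Correct

y = (-2)(-2) + 2 = 6
∂L/∂y = 2(y - t) = 2(6 - -2) = 16
∂y/∂w = x = -2
∂L/∂w = 16 × -2 = -32

Claimed value: -32
Correct: The correct gradient is -32.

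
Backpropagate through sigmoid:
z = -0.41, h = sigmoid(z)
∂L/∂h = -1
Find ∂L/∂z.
∂L/∂z = -0.2398

σ(-0.41) = 0.3989
σ'(-0.41) = σ(-0.41)(1 - σ(-0.41)) = 0.3989 × 0.6011 = 0.2398
∂L/∂z = ∂L/∂h · σ'(z) = -1 × 0.2398 = -0.2398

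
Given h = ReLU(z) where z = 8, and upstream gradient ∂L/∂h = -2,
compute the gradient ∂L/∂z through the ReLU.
∂L/∂z = -2

h = ReLU(8) = 8
Since z > 0: ∂h/∂z = 1
∂L/∂z = ∂L/∂h · ∂h/∂z = -2 × 1 = -2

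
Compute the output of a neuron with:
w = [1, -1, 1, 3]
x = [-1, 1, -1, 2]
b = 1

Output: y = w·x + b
y = 4

y = (1)(-1) + (-1)(1) + (1)(-1) + (3)(2) + 1 = 4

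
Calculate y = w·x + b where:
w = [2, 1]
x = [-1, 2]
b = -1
y = -1

y = (2)(-1) + (1)(2) + -1 = -1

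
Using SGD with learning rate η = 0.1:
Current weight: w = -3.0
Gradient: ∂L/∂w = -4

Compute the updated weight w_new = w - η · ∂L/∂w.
w_new = -2.6

w_new = w - η·∂L/∂w = -3.0 - 0.1×(-4) = -3.0 - (-0.4) = -2.6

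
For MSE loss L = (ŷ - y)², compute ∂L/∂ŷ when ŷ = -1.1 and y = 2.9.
∂L/∂ŷ = -8.0

∂L/∂ŷ = 2(ŷ - y) = 2(-1.1 - 2.9) = 2(-4.0) = -8.0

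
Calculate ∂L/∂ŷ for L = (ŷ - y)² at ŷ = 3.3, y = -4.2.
∂L/∂ŷ = 15.0

∂L/∂ŷ = 2(ŷ - y) = 2(3.3 - -4.2) = 2(7.5) = 15.0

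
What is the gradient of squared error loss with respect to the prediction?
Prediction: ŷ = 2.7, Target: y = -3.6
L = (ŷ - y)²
∂L/∂ŷ = 12.6

∂L/∂ŷ = 2(ŷ - y) = 2(2.7 - -3.6) = 2(6.3) = 12.6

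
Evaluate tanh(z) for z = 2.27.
0.9789

tanh(2.27) = (e^(2.27) - e^(-2.27))/(e^(2.27) + e^(-2.27)) = 0.9789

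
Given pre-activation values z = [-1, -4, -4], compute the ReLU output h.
h = [0, 0, 0]

ReLU applied element-wise: max(0,-1)=0, max(0,-4)=0, max(0,-4)=0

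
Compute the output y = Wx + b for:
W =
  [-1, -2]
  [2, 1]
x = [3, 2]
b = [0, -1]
y = [-7, 7]

Wx = [-1×3 + -2×2, 2×3 + 1×2]
   = [-7, 8]
y = Wx + b = [-7 + 0, 8 + -1] = [-7, 7]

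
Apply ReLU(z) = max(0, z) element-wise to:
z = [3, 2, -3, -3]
h = [3, 2, 0, 0]

ReLU applied element-wise: max(0,3)=3, max(0,2)=2, max(0,-3)=0, max(0,-3)=0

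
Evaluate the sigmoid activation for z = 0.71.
0.6704

sigmoid(0.71) = 1/(1 + e^(-0.71)) = 1/(1 + 0.4916) = 0.6704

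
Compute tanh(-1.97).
-0.9618

tanh(-1.97) = (e^(-1.97) - e^(1.97))/(e^(-1.97) + e^(1.97)) = -0.9618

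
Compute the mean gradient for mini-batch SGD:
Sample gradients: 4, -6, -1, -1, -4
Average gradient = -1.6

Average = (1/5)(4 + -6 + -1 + -1 + -4) = -8/5 = -1.6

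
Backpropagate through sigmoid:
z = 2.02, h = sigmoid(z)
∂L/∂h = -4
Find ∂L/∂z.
∂L/∂z = -0.4136

σ(2.02) = 0.8829
σ'(2.02) = σ(2.02)(1 - σ(2.02)) = 0.8829 × 0.1171 = 0.1034
∂L/∂z = ∂L/∂h · σ'(z) = -4 × 0.1034 = -0.4136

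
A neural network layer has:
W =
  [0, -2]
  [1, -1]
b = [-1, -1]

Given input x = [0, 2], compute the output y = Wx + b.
y = [-5, -3]

Wx = [0×0 + -2×2, 1×0 + -1×2]
   = [-4, -2]
y = Wx + b = [-4 + -1, -2 + -1] = [-5, -3]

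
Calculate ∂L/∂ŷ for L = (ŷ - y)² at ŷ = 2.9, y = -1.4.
∂L/∂ŷ = 8.6

∂L/∂ŷ = 2(ŷ - y) = 2(2.9 - -1.4) = 2(4.3) = 8.6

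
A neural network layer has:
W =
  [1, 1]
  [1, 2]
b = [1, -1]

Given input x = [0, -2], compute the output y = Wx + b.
y = [-1, -5]

Wx = [1×0 + 1×-2, 1×0 + 2×-2]
   = [-2, -4]
y = Wx + b = [-2 + 1, -4 + -1] = [-1, -5]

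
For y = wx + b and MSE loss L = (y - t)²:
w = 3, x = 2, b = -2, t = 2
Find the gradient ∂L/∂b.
∂L/∂b = 4

y = wx + b = (3)(2) + -2 = 4
∂L/∂y = 2(y - t) = 2(4 - 2) = 4
∂y/∂b = 1
∂L/∂b = ∂L/∂y · ∂y/∂b = 4 × 1 = 4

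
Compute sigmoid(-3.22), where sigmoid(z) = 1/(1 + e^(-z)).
0.03842

sigmoid(-3.22) = 1/(1 + e^(3.22)) = 1/(1 + 25.03) = 0.03842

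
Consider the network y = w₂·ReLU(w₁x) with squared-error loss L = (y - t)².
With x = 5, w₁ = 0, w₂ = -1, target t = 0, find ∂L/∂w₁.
∂L/∂w₁ = 0

Forward pass:
z = w₁x = 0×5 = 0
h = ReLU(0) = 0
y = w₂h = -1×0 = 0

Backward pass:
∂L/∂y = 2(y - t) = 2(0 - 0) = 0
∂y/∂h = w₂ = -1
∂h/∂z = 0 (ReLU derivative)
∂z/∂w₁ = x = 5

∂L/∂w₁ = 0 × -1 × 0 × 5 = 0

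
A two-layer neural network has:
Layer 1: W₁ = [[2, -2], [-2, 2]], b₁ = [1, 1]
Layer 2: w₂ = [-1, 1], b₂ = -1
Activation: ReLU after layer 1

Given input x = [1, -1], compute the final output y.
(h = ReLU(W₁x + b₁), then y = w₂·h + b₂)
y = -6

Layer 1 pre-activation: z₁ = [5, -3]
After ReLU: h = [5, 0]
Layer 2 output: y = -1×5 + 1×0 + -1 = -6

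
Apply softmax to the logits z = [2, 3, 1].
p = [0.2447, 0.6652, 0.09]

exp(z) = [7.389, 20.09, 2.718]
Sum = 30.19
p = [0.2447, 0.6652, 0.09]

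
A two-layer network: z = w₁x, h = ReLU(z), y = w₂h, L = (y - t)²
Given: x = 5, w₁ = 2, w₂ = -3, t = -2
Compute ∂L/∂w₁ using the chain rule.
∂L/∂w₁ = 840

Forward pass:
z = w₁x = 2×5 = 10
h = ReLU(10) = 10
y = w₂h = -3×10 = -30

Backward pass:
∂L/∂y = 2(y - t) = 2(-30 - -2) = -56
∂y/∂h = w₂ = -3
∂h/∂z = 1 (ReLU derivative)
∂z/∂w₁ = x = 5

∂L/∂w₁ = -56 × -3 × 1 × 5 = 840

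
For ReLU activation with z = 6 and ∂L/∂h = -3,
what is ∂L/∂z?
∂L/∂z = -3

h = ReLU(6) = 6
Since z > 0: ∂h/∂z = 1
∂L/∂z = ∂L/∂h · ∂h/∂z = -3 × 1 = -3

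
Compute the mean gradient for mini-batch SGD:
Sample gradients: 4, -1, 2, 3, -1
Average gradient = 1.4

Average = (1/5)(4 + -1 + 2 + 3 + -1) = 7/5 = 1.4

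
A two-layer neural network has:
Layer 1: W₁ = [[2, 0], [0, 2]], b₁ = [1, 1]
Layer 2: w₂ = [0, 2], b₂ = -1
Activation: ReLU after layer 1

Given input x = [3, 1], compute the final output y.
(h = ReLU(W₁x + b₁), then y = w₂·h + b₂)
y = 5

Layer 1 pre-activation: z₁ = [7, 3]
After ReLU: h = [7, 3]
Layer 2 output: y = 0×7 + 2×3 + -1 = 5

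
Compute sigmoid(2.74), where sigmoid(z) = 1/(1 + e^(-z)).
0.9393

sigmoid(2.74) = 1/(1 + e^(-2.74)) = 1/(1 + 0.06457) = 0.9393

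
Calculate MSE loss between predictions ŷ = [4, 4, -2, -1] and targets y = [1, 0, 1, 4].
MSE = 14.75

MSE = (1/4)((4-1)² + (4-0)² + (-2-1)² + (-1-4)²) = (1/4)(9 + 16 + 9 + 25) = 14.75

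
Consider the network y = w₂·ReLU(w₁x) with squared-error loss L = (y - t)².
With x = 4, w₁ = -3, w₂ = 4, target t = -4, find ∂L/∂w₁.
∂L/∂w₁ = 0

Forward pass:
z = w₁x = -3×4 = -12
h = ReLU(-12) = 0
y = w₂h = 4×0 = 0

Backward pass:
∂L/∂y = 2(y - t) = 2(0 - -4) = 8
∂y/∂h = w₂ = 4
∂h/∂z = 0 (ReLU derivative)
∂z/∂w₁ = x = 4

∂L/∂w₁ = 8 × 4 × 0 × 4 = 0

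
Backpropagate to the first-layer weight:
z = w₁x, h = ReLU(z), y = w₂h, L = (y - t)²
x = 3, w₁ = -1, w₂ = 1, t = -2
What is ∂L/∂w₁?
∂L/∂w₁ = 0

Forward pass:
z = w₁x = -1×3 = -3
h = ReLU(-3) = 0
y = w₂h = 1×0 = 0

Backward pass:
∂L/∂y = 2(y - t) = 2(0 - -2) = 4
∂y/∂h = w₂ = 1
∂h/∂z = 0 (ReLU derivative)
∂z/∂w₁ = x = 3

∂L/∂w₁ = 4 × 1 × 0 × 3 = 0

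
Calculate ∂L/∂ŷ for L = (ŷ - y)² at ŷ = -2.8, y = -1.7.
∂L/∂ŷ = -2.2

∂L/∂ŷ = 2(ŷ - y) = 2(-2.8 - -1.7) = 2(-1.1) = -2.2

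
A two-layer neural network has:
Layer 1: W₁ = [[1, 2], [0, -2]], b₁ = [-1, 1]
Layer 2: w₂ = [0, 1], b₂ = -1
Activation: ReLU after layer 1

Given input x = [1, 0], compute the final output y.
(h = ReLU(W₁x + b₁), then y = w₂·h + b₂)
y = 0

Layer 1 pre-activation: z₁ = [0, 1]
After ReLU: h = [0, 1]
Layer 2 output: y = 0×0 + 1×1 + -1 = 0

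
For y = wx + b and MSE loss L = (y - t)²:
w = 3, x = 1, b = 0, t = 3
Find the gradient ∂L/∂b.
∂L/∂b = 0

y = wx + b = (3)(1) + 0 = 3
∂L/∂y = 2(y - t) = 2(3 - 3) = 0
∂y/∂b = 1
∂L/∂b = ∂L/∂y · ∂y/∂b = 0 × 1 = 0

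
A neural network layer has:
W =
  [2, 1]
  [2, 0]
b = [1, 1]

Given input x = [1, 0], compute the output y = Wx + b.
y = [3, 3]

Wx = [2×1 + 1×0, 2×1 + 0×0]
   = [2, 2]
y = Wx + b = [2 + 1, 2 + 1] = [3, 3]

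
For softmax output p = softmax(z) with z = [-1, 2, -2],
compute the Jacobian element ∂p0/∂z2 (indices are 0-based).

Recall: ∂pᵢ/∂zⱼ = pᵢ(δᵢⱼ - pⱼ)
∂p0/∂z2 = -0.0007993

p = softmax(z) = [0.04661, 0.9362, 0.01715]
p0 = 0.04661, p2 = 0.01715

∂p0/∂z2 = -p0 × p2 = -0.04661 × 0.01715 = -0.0007993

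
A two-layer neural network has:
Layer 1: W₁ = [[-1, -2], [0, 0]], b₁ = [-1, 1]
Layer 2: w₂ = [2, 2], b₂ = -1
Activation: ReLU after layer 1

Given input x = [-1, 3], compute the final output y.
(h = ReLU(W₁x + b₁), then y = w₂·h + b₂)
y = 1

Layer 1 pre-activation: z₁ = [-6, 1]
After ReLU: h = [0, 1]
Layer 2 output: y = 2×0 + 2×1 + -1 = 1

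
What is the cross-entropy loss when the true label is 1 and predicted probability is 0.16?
L = 1.833

L = -1·log(0.16) - 0·log(0.84) = -log(0.16) = 1.833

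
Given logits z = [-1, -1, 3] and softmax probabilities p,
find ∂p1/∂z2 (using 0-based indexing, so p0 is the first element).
∂p1/∂z2 = -0.01704

p = softmax(z) = [0.01767, 0.01767, 0.9647]
p1 = 0.01767, p2 = 0.9647

∂p1/∂z2 = -p1 × p2 = -0.01767 × 0.9647 = -0.01704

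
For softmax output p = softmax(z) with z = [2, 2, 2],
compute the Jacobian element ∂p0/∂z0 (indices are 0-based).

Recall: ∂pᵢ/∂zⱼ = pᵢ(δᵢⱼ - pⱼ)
∂p0/∂z0 = 0.2222

p = softmax(z) = [0.3333, 0.3333, 0.3333]
p0 = 0.3333

∂p0/∂z0 = p0(1 - p0) = 0.3333 × (1 - 0.3333) = 0.2222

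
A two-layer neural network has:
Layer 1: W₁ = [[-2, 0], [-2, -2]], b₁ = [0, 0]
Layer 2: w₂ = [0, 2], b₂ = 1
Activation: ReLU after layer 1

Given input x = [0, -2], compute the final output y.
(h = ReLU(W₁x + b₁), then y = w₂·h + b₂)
y = 9

Layer 1 pre-activation: z₁ = [0, 4]
After ReLU: h = [0, 4]
Layer 2 output: y = 0×0 + 2×4 + 1 = 9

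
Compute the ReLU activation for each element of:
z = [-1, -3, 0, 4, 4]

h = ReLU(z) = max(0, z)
h = [0, 0, 0, 4, 4]

ReLU applied element-wise: max(0,-1)=0, max(0,-3)=0, max(0,0)=0, max(0,4)=4, max(0,4)=4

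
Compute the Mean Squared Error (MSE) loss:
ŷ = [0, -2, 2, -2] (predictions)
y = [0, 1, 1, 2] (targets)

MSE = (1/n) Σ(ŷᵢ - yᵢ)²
MSE = 6.5

MSE = (1/4)((0-0)² + (-2-1)² + (2-1)² + (-2-2)²) = (1/4)(0 + 9 + 1 + 16) = 6.5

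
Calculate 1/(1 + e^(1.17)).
0.2369

sigmoid(-1.17) = 1/(1 + e^(1.17)) = 1/(1 + 3.222) = 0.2369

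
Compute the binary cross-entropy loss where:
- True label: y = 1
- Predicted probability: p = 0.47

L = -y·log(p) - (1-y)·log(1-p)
L = 0.755

L = -1·log(0.47) - 0·log(0.53) = -log(0.47) = 0.755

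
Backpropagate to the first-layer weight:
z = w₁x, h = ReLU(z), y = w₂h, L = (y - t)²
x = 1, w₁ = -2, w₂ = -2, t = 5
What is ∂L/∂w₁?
∂L/∂w₁ = 0

Forward pass:
z = w₁x = -2×1 = -2
h = ReLU(-2) = 0
y = w₂h = -2×0 = 0

Backward pass:
∂L/∂y = 2(y - t) = 2(0 - 5) = -10
∂y/∂h = w₂ = -2
∂h/∂z = 0 (ReLU derivative)
∂z/∂w₁ = x = 1

∂L/∂w₁ = -10 × -2 × 0 × 1 = 0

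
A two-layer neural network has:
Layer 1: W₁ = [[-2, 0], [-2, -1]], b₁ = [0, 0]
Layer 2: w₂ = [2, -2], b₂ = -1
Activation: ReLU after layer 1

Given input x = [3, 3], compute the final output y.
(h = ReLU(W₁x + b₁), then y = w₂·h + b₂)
y = -1

Layer 1 pre-activation: z₁ = [-6, -9]
After ReLU: h = [0, 0]
Layer 2 output: y = 2×0 + -2×0 + -1 = -1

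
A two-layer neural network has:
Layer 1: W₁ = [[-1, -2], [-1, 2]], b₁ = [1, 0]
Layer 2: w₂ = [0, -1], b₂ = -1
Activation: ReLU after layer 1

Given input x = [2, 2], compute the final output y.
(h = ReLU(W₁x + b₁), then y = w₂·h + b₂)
y = -3

Layer 1 pre-activation: z₁ = [-5, 2]
After ReLU: h = [0, 2]
Layer 2 output: y = 0×0 + -1×2 + -1 = -3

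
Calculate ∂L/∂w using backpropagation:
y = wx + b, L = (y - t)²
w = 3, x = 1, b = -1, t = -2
∂L/∂w = 8

y = wx + b = (3)(1) + -1 = 2
∂L/∂y = 2(y - t) = 2(2 - -2) = 8
∂y/∂w = x = 1
∂L/∂w = ∂L/∂y · ∂y/∂w = 8 × 1 = 8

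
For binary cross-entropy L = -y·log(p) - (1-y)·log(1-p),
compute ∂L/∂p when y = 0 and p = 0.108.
∂L/∂p = 1.121

∂L/∂p = -y/p + (1-y)/(1-p) = 0 + 1/0.892 = 1.121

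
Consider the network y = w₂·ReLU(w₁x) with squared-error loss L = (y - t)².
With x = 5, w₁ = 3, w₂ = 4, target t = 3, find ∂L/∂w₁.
∂L/∂w₁ = 2280

Forward pass:
z = w₁x = 3×5 = 15
h = ReLU(15) = 15
y = w₂h = 4×15 = 60

Backward pass:
∂L/∂y = 2(y - t) = 2(60 - 3) = 114
∂y/∂h = w₂ = 4
∂h/∂z = 1 (ReLU derivative)
∂z/∂w₁ = x = 5

∂L/∂w₁ = 114 × 4 × 1 × 5 = 2280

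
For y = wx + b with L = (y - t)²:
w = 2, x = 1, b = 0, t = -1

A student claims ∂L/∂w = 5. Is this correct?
Incorrect

y = (2)(1) + 0 = 2
∂L/∂y = 2(y - t) = 2(2 - -1) = 6
∂y/∂w = x = 1
∂L/∂w = 6 × 1 = 6

Claimed value: 5
Incorrect: The correct gradient is 6.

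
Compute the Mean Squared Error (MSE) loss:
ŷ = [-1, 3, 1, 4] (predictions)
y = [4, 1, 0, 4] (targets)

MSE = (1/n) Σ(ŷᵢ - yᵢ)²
MSE = 7.5

MSE = (1/4)((-1-4)² + (3-1)² + (1-0)² + (4-4)²) = (1/4)(25 + 4 + 1 + 0) = 7.5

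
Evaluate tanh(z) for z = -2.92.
-0.9942

tanh(-2.92) = (e^(-2.92) - e^(2.92))/(e^(-2.92) + e^(2.92)) = -0.9942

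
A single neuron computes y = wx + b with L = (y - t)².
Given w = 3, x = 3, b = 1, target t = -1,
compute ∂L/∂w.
∂L/∂w = 66

y = wx + b = (3)(3) + 1 = 10
∂L/∂y = 2(y - t) = 2(10 - -1) = 22
∂y/∂w = x = 3
∂L/∂w = ∂L/∂y · ∂y/∂w = 22 × 3 = 66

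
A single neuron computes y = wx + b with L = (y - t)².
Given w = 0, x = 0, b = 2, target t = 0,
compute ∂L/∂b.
∂L/∂b = 4

y = wx + b = (0)(0) + 2 = 2
∂L/∂y = 2(y - t) = 2(2 - 0) = 4
∂y/∂b = 1
∂L/∂b = ∂L/∂y · ∂y/∂b = 4 × 1 = 4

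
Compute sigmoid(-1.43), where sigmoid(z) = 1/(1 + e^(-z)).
0.1931

sigmoid(-1.43) = 1/(1 + e^(1.43)) = 1/(1 + 4.179) = 0.1931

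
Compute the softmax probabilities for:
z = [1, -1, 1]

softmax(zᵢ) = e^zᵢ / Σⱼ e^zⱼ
p = [0.4683, 0.0634, 0.4683]

exp(z) = [2.718, 0.3679, 2.718]
Sum = 5.804
p = [0.4683, 0.0634, 0.4683]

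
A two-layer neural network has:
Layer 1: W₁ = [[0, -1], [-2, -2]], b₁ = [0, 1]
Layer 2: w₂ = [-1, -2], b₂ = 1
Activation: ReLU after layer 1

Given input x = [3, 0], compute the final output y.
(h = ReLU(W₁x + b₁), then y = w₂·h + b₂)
y = 1

Layer 1 pre-activation: z₁ = [0, -5]
After ReLU: h = [0, 0]
Layer 2 output: y = -1×0 + -2×0 + 1 = 1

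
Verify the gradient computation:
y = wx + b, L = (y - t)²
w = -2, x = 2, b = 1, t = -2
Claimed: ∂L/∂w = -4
Correct

y = (-2)(2) + 1 = -3
∂L/∂y = 2(y - t) = 2(-3 - -2) = -2
∂y/∂w = x = 2
∂L/∂w = -2 × 2 = -4

Claimed value: -4
Correct: The correct gradient is -4.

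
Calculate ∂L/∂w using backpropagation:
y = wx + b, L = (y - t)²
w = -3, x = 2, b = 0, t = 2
∂L/∂w = -32

y = wx + b = (-3)(2) + 0 = -6
∂L/∂y = 2(y - t) = 2(-6 - 2) = -16
∂y/∂w = x = 2
∂L/∂w = ∂L/∂y · ∂y/∂w = -16 × 2 = -32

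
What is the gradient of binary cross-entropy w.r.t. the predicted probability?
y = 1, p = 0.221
∂L/∂p = -4.525

∂L/∂p = -y/p + (1-y)/(1-p) = -1/0.221 + 0 = -4.525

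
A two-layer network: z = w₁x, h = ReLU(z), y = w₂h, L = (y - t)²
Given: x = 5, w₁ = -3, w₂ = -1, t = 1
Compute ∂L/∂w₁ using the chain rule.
∂L/∂w₁ = 0

Forward pass:
z = w₁x = -3×5 = -15
h = ReLU(-15) = 0
y = w₂h = -1×0 = 0

Backward pass:
∂L/∂y = 2(y - t) = 2(0 - 1) = -2
∂y/∂h = w₂ = -1
∂h/∂z = 0 (ReLU derivative)
∂z/∂w₁ = x = 5

∂L/∂w₁ = -2 × -1 × 0 × 5 = 0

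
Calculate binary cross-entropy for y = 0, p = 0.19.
L = 0.2107

L = -0·log(0.19) - 1·log(0.81) = -log(0.81) = 0.2107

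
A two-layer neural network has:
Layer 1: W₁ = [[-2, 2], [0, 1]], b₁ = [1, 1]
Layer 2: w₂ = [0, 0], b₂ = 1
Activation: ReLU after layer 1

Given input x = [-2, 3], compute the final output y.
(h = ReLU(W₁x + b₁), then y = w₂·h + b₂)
y = 1

Layer 1 pre-activation: z₁ = [11, 4]
After ReLU: h = [11, 4]
Layer 2 output: y = 0×11 + 0×4 + 1 = 1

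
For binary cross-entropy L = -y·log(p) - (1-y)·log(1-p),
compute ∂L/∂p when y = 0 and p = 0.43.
∂L/∂p = 1.754

∂L/∂p = -y/p + (1-y)/(1-p) = 0 + 1/0.57 = 1.754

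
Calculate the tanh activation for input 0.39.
0.3714

tanh(0.39) = (e^(0.39) - e^(-0.39))/(e^(0.39) + e^(-0.39)) = 0.3714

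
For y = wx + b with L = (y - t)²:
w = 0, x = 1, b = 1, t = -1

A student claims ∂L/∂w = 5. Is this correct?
Incorrect

y = (0)(1) + 1 = 1
∂L/∂y = 2(y - t) = 2(1 - -1) = 4
∂y/∂w = x = 1
∂L/∂w = 4 × 1 = 4

Claimed value: 5
Incorrect: The correct gradient is 4.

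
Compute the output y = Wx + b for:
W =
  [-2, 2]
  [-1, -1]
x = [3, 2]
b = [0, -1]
y = [-2, -6]

Wx = [-2×3 + 2×2, -1×3 + -1×2]
   = [-2, -5]
y = Wx + b = [-2 + 0, -5 + -1] = [-2, -6]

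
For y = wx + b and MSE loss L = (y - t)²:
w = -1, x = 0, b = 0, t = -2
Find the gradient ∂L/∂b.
∂L/∂b = 4

y = wx + b = (-1)(0) + 0 = 0
∂L/∂y = 2(y - t) = 2(0 - -2) = 4
∂y/∂b = 1
∂L/∂b = ∂L/∂y · ∂y/∂b = 4 × 1 = 4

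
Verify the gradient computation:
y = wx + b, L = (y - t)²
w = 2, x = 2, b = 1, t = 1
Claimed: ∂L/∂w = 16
Correct

y = (2)(2) + 1 = 5
∂L/∂y = 2(y - t) = 2(5 - 1) = 8
∂y/∂w = x = 2
∂L/∂w = 8 × 2 = 16

Claimed value: 16
Correct: The correct gradient is 16.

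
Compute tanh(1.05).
0.7818

tanh(1.05) = (e^(1.05) - e^(-1.05))/(e^(1.05) + e^(-1.05)) = 0.7818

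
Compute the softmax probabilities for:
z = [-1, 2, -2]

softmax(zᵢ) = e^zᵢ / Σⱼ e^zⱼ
p = [0.0466, 0.9362, 0.0171]

exp(z) = [0.3679, 7.389, 0.1353]
Sum = 7.892
p = [0.0466, 0.9362, 0.0171]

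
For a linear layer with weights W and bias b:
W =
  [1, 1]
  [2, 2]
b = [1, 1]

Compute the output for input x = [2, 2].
y = [5, 9]

Wx = [1×2 + 1×2, 2×2 + 2×2]
   = [4, 8]
y = Wx + b = [4 + 1, 8 + 1] = [5, 9]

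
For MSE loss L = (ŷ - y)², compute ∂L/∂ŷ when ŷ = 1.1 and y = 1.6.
∂L/∂ŷ = -1.0

∂L/∂ŷ = 2(ŷ - y) = 2(1.1 - 1.6) = 2(-0.5) = -1.0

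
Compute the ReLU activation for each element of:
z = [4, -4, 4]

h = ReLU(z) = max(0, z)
h = [4, 0, 4]

ReLU applied element-wise: max(0,4)=4, max(0,-4)=0, max(0,4)=4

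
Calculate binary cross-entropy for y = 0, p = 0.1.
L = 0.1054

L = -0·log(0.1) - 1·log(0.9) = -log(0.9) = 0.1054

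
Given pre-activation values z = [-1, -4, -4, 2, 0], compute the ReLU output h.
h = [0, 0, 0, 2, 0]

ReLU applied element-wise: max(0,-1)=0, max(0,-4)=0, max(0,-4)=0, max(0,2)=2, max(0,0)=0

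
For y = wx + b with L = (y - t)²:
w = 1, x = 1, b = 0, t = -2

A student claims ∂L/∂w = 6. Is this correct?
Correct

y = (1)(1) + 0 = 1
∂L/∂y = 2(y - t) = 2(1 - -2) = 6
∂y/∂w = x = 1
∂L/∂w = 6 × 1 = 6

Claimed value: 6
Correct: The correct gradient is 6.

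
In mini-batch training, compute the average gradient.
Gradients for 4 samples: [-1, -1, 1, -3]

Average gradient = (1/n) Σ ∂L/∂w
Average gradient = -1

Average = (1/4)(-1 + -1 + 1 + -3) = -4/4 = -1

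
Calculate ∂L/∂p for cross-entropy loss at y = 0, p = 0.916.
∂L/∂p = 11.9

∂L/∂p = -y/p + (1-y)/(1-p) = 0 + 1/0.084 = 11.9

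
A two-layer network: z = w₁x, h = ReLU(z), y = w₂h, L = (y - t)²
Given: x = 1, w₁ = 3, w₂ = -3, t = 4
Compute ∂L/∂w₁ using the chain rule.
∂L/∂w₁ = 78

Forward pass:
z = w₁x = 3×1 = 3
h = ReLU(3) = 3
y = w₂h = -3×3 = -9

Backward pass:
∂L/∂y = 2(y - t) = 2(-9 - 4) = -26
∂y/∂h = w₂ = -3
∂h/∂z = 1 (ReLU derivative)
∂z/∂w₁ = x = 1

∂L/∂w₁ = -26 × -3 × 1 × 1 = 78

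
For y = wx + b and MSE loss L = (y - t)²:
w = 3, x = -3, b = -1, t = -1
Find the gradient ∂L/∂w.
∂L/∂w = 54

y = wx + b = (3)(-3) + -1 = -10
∂L/∂y = 2(y - t) = 2(-10 - -1) = -18
∂y/∂w = x = -3
∂L/∂w = ∂L/∂y · ∂y/∂w = -18 × -3 = 54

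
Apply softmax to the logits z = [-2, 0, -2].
p = [0.1065, 0.787, 0.1065]

exp(z) = [0.1353, 1, 0.1353]
Sum = 1.271
p = [0.1065, 0.787, 0.1065]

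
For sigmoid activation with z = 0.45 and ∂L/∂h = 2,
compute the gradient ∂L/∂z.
∂L/∂z = 0.4755

σ(0.45) = 0.6106
σ'(0.45) = σ(0.45)(1 - σ(0.45)) = 0.6106 × 0.3894 = 0.2378
∂L/∂z = ∂L/∂h · σ'(z) = 2 × 0.2378 = 0.4755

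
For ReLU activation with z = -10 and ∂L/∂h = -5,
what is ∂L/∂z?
∂L/∂z = 0

h = ReLU(-10) = 0
Since z < 0: ∂h/∂z = 0
∂L/∂z = ∂L/∂h · ∂h/∂z = -5 × 0 = 0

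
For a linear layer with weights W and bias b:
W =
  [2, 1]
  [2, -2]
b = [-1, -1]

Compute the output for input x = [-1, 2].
y = [-1, -7]

Wx = [2×-1 + 1×2, 2×-1 + -2×2]
   = [0, -6]
y = Wx + b = [0 + -1, -6 + -1] = [-1, -7]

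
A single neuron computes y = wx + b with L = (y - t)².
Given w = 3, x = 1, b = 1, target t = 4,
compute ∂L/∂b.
∂L/∂b = 0

y = wx + b = (3)(1) + 1 = 4
∂L/∂y = 2(y - t) = 2(4 - 4) = 0
∂y/∂b = 1
∂L/∂b = ∂L/∂y · ∂y/∂b = 0 × 1 = 0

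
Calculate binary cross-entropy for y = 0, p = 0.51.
L = 0.7133

L = -0·log(0.51) - 1·log(0.49) = -log(0.49) = 0.7133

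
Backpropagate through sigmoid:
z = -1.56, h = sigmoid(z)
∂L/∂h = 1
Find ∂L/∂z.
∂L/∂z = 0.1435

σ(-1.56) = 0.1736
σ'(-1.56) = σ(-1.56)(1 - σ(-1.56)) = 0.1736 × 0.8264 = 0.1435
∂L/∂z = ∂L/∂h · σ'(z) = 1 × 0.1435 = 0.1435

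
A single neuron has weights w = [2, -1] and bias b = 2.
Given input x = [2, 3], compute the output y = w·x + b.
y = 3

y = (2)(2) + (-1)(3) + 2 = 3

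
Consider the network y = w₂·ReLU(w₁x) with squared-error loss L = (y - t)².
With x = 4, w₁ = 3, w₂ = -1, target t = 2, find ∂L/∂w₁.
∂L/∂w₁ = 112

Forward pass:
z = w₁x = 3×4 = 12
h = ReLU(12) = 12
y = w₂h = -1×12 = -12

Backward pass:
∂L/∂y = 2(y - t) = 2(-12 - 2) = -28
∂y/∂h = w₂ = -1
∂h/∂z = 1 (ReLU derivative)
∂z/∂w₁ = x = 4

∂L/∂w₁ = -28 × -1 × 1 × 4 = 112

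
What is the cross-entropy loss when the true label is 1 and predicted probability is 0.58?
L = 0.5447

L = -1·log(0.58) - 0·log(0.42) = -log(0.58) = 0.5447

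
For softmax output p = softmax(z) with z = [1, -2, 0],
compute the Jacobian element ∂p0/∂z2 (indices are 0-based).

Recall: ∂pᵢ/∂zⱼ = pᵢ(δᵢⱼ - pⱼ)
∂p0/∂z2 = -0.183

p = softmax(z) = [0.7054, 0.03512, 0.2595]
p0 = 0.7054, p2 = 0.2595

∂p0/∂z2 = -p0 × p2 = -0.7054 × 0.2595 = -0.183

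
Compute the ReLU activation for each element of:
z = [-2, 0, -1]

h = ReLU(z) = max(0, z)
h = [0, 0, 0]

ReLU applied element-wise: max(0,-2)=0, max(0,0)=0, max(0,-1)=0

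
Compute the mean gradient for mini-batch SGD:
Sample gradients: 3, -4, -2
Average gradient = -1

Average = (1/3)(3 + -4 + -2) = -3/3 = -1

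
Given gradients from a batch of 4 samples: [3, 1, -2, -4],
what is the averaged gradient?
Average gradient = -0.5

Average = (1/4)(3 + 1 + -2 + -4) = -2/4 = -0.5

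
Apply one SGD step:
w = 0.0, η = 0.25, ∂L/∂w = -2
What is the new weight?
w_new = 0.5

w_new = w - η·∂L/∂w = 0.0 - 0.25×(-2) = 0.0 - (-0.5) = 0.5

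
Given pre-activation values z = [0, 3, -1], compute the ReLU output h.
h = [0, 3, 0]

ReLU applied element-wise: max(0,0)=0, max(0,3)=3, max(0,-1)=0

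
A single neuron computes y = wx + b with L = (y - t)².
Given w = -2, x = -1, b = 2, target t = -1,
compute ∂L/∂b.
∂L/∂b = 10

y = wx + b = (-2)(-1) + 2 = 4
∂L/∂y = 2(y - t) = 2(4 - -1) = 10
∂y/∂b = 1
∂L/∂b = ∂L/∂y · ∂y/∂b = 10 × 1 = 10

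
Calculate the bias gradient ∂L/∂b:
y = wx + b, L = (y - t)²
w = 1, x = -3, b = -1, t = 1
∂L/∂b = -10

y = wx + b = (1)(-3) + -1 = -4
∂L/∂y = 2(y - t) = 2(-4 - 1) = -10
∂y/∂b = 1
∂L/∂b = ∂L/∂y · ∂y/∂b = -10 × 1 = -10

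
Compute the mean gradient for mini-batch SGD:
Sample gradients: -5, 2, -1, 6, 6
Average gradient = 1.6

Average = (1/5)(-5 + 2 + -1 + 6 + 6) = 8/5 = 1.6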